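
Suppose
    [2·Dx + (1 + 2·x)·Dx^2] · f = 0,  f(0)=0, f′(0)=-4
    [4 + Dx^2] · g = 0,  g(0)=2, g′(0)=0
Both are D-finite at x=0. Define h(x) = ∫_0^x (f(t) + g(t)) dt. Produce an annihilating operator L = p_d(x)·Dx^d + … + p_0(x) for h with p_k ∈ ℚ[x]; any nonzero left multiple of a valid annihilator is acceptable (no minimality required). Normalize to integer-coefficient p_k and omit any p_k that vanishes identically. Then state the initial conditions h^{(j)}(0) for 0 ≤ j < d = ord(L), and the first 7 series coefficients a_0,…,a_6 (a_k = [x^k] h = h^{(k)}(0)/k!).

L = (56 + 32·x + 32·x^2)·Dx^2 + (12 + 40·x + 48·x^2 + 32·x^3)·Dx^3 + (14 + 8·x + 8·x^2)·Dx^4 + (3 + 10·x + 12·x^2 + 8·x^3)·Dx^5  (order 5).
h: a_k = 0, 2, -2, 0, -4/3, 28/15, -32/15, …
ICs: h(0) = 0, h′(0) = 2, h′′(0) = -4, h′′′(0) = 0, h′′′′(0) = -32.

f: a_k = 0, -4, 4, -16/3, 8, -64/5, 64/3, …
g: a_k = 2, 0, -4, 0, 4/3, 0, -8/45, …
L₀ := lclm(L_f,L_g); ord L₀ ≤ 2+2.
Integrate: L := L₀·Dx.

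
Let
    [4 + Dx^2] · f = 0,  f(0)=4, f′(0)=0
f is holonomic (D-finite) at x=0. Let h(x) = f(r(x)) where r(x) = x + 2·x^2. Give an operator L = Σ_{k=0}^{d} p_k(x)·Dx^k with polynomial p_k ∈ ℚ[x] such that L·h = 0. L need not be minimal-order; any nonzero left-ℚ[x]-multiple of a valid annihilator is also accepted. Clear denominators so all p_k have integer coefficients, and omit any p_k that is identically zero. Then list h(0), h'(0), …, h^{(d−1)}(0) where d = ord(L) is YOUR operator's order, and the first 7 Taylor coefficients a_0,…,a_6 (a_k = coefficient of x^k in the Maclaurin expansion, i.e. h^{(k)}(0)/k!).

L = (4 + 48·x + 192·x^2 + 256·x^3) - 4·Dx + (1 + 4·x)·Dx^2  (order 2).
h: a_k = 4, 0, -8, -32, -88/3, 64/3, 2864/45, …
ICs: h(0) = 4, h′(0) = 0.

f: a_k = 4, 0, -8, 0, 8/3, 0, -16/45, …
Change of var in L_f (x↦r) gives L₀.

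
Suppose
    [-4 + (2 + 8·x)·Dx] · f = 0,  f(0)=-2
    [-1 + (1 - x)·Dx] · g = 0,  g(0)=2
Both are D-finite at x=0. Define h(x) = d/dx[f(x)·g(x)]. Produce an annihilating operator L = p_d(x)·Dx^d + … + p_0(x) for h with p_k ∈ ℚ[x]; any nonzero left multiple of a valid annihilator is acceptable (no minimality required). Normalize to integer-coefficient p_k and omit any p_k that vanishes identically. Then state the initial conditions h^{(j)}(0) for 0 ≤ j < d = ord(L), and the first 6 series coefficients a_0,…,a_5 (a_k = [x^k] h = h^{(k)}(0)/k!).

L = (2 + 36·x + 12·x^2) + (-3 - 11·x + 6·x^2 + 8·x^3)·Dx  (order 1).
h: a_k = -12, -8, -60, 80, -460, 1464, …
ICs: h(0) = -12.

f: a_k = -2, -4, 4, -8, 20, -56, …
g: a_k = 2, 2, 2, 2, 2, 2, …
L₀ := L_f ⊗_s L_g (sym. prod.), ord ≤ 1.
Derive L from L₀ (diff closure).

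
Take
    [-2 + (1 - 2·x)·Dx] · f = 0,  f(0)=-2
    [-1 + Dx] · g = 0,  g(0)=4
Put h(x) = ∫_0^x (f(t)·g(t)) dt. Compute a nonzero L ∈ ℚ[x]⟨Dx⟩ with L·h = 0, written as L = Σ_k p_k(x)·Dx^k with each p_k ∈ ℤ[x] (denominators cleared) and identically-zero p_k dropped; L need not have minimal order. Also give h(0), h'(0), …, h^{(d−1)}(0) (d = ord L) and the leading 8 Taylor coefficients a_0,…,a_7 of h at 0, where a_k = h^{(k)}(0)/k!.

L = (3 - 2·x)·Dx + (-1 + 2·x)·Dx^2  (order 2).
h: a_k = 0, -8, -12, -52/3, -79/3, -211/5, -6331/90, -75973/630, …
ICs: h(0) = 0, h′(0) = -8.

f: a_k = -2, -4, -8, -16, -32, -64, -128, -256, …
g: a_k = 4, 4, 2, 2/3, 1/6, 1/30, 1/180, 1/1260, …
f·g: L₀ = L_f ⊗_s L_g, ord ≤ 1·1.
h=∫h₀ ⇒ L = L₀·Dx.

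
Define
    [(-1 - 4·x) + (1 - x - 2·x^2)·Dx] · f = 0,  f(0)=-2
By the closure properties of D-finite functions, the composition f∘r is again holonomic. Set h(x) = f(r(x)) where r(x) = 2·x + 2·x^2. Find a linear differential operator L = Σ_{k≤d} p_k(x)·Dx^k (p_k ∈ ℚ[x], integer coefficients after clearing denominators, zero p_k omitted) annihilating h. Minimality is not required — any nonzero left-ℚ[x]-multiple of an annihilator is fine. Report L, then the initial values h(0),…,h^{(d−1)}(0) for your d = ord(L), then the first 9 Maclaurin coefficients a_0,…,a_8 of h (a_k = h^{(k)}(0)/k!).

f: a_k = -2, -2, -6, -10, -22, -42, -86, -170, -342, …
Change of var in L_f (x↦r) gives L₀.
L = (2 + 20·x + 48·x^2 + 32·x^3) + (-1 + 2·x + 10·x^2 + 16·x^3 + 8·x^4)·Dx  (order 1).
h: a_k = -2, -4, -28, -128, -616, -2992, -14416, -69632, -336224, …
ICs: h(0) = -2.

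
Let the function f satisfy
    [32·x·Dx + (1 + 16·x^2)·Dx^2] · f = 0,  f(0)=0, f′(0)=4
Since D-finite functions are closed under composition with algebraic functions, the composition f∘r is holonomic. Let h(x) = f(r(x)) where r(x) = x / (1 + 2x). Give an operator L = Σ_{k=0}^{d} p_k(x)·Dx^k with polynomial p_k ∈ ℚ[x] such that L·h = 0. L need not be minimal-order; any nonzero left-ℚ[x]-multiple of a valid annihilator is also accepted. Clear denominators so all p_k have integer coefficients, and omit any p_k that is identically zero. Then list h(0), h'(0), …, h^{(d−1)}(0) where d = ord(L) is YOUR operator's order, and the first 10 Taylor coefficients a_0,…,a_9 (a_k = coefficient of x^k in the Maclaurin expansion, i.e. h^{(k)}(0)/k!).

f: a_k = 0, 4, 0, -64/3, 0, 1024/5, 0, -16384/7, 0, 262144/9, …
Change of var in L_f (x↦r) gives L₀.
L = (4 + 40·x)·Dx + (1 + 4·x + 20·x^2)·Dx^2  (order 2).
h: a_k = 0, 4, -8, -16/3, 96, -1216/5, -1408/3, 35584/7, -10752, -367616/9, …
ICs: h(0) = 0, h′(0) = 4.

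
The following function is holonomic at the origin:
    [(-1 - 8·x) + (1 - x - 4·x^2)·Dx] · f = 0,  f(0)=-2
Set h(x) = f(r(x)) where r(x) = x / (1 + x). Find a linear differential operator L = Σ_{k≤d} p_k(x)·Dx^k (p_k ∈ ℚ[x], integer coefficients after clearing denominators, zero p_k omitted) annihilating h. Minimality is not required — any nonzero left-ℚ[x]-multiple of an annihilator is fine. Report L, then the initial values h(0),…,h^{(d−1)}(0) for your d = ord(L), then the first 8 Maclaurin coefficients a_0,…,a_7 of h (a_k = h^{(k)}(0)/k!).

L = (1 + 9·x) + (-1 - 2·x + 3·x^2 + 4·x^3)·Dx  (order 1).
h: a_k = -2, -2, -8, 0, -32, 32, -160, 288, …
ICs: h(0) = -2.

f: a_k = -2, -2, -10, -18, -58, -130, -362, -882, …
Substitute x→r, Dx→(1/r')Dx; clear ⇒ L₀.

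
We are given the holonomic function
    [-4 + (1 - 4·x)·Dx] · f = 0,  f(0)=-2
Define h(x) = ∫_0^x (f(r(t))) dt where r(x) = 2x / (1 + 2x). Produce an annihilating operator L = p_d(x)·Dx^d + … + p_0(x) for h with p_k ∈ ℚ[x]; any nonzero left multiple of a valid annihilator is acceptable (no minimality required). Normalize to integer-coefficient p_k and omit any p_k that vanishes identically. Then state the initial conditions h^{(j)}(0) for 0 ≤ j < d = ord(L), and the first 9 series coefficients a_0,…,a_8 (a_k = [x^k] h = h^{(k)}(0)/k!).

L = 8·Dx + (-1 + 4·x + 12·x^2)·Dx^2  (order 2).
h: a_k = 0, -2, -8, -32, -144, -3456/5, -3456, -124416/7, -93312, …
ICs: h(0) = 0, h′(0) = -2.

f: a_k = -2, -8, -32, -128, -512, -2048, -8192, -32768, -131072, …
h₀=f(r): pull back L_f along r ⇒ L₀.
h=∫h₀ ⇒ L = L₀·Dx.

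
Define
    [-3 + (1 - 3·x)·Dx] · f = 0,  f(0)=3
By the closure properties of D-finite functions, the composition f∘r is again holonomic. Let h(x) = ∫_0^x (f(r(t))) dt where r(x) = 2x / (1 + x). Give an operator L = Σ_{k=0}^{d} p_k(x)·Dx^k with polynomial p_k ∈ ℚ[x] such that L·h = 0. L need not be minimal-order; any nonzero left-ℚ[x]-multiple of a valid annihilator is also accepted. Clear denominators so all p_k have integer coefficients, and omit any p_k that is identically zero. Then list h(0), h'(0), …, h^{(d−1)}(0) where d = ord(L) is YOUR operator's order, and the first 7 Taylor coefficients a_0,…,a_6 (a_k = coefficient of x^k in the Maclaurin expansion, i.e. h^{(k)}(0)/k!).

f: a_k = 3, 9, 27, 81, 243, 729, 2187, …
L₀ from L_f via x↦r, Dx↦r'^{-1}Dx.
∫: right-multiply L₀ by Dx.
L = 6·Dx + (-1 + 4·x + 5·x^2)·Dx^2  (order 2).
h: a_k = 0, 3, 9, 30, 225/2, 450, 1875, …
ICs: h(0) = 0, h′(0) = 3.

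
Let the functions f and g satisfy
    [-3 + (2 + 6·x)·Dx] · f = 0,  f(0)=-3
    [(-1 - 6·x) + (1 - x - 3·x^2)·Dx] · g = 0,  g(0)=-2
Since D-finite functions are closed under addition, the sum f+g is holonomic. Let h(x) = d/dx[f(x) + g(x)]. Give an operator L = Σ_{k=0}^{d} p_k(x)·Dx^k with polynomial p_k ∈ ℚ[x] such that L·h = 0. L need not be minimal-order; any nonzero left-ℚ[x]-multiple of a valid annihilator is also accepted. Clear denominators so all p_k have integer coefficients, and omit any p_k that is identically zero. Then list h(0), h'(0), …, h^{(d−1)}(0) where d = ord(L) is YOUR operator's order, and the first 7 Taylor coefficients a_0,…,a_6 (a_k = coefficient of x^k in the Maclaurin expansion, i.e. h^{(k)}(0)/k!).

f: a_k = -3, -9/2, 27/8, -81/16, 1215/128, -5103/256, 45927/1024, …
g: a_k = -2, -2, -8, -14, -38, -80, -194, …
f+g: L₀ = lclm(L_f,L_g), ord ≤ 1+1.
h₀' ⇒ L via d/dx closure of L₀.
L = (-468 - 2754·x - 7452·x^2 - 6804·x^3 - 7290·x^4) + (-141 - 2052·x - 10179·x^2 - 21384·x^3 - 26001·x^4 - 21870·x^5)·Dx + (38 + 274·x + 546·x^2 - 234·x^3 - 2970·x^4 - 6642·x^5 - 4860·x^6)·Dx^2  (order 2).
h: a_k = -13/2, -37/4, -915/16, -3649/32, -127915/256, -458187/512, -7737415/2048, …
ICs: h(0) = -13/2, h′(0) = -37/4.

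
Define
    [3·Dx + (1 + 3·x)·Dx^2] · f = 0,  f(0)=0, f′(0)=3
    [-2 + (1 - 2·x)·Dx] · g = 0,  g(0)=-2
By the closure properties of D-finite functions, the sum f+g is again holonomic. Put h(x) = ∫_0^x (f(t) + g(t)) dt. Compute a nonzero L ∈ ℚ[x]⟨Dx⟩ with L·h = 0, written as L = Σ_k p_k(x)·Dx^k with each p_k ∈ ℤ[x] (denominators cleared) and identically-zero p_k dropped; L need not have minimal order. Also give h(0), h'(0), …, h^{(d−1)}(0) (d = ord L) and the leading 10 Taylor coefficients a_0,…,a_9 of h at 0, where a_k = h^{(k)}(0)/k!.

f: a_k = 0, 3, -9/2, 9, -81/4, 243/5, -243/2, 2187/7, -6561/8, 2187, …
g: a_k = -2, -4, -8, -16, -32, -64, -128, -256, -512, -1024, …
Weyl lclm of L_f,L_g ⇒ L₀ (ord ≤ 3).
h=∫h₀ ⇒ L = L₀·Dx.
L = (-144 - 72·x)·Dx^2 + (-6 - 216·x - 144·x^2)·Dx^3 + (7 + 13·x - 36·x^2 - 36·x^3)·Dx^4  (order 4).
h: a_k = 0, -2, -1/2, -25/6, -7/4, -209/20, -77/30, -499/14, 395/56, -10657/72, …
ICs: h(0) = 0, h′(0) = -2, h′′(0) = -1, h′′′(0) = -25.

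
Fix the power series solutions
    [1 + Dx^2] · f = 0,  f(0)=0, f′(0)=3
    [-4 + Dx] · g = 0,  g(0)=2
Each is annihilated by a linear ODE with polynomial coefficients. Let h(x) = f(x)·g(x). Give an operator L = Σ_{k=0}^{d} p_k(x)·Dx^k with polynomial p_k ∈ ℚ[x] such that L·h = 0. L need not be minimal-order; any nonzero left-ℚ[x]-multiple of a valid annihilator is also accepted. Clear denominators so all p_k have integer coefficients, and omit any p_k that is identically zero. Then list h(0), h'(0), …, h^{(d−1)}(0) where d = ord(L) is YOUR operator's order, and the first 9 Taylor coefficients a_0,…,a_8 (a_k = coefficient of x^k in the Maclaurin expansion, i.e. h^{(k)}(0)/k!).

f: a_k = 0, 3, 0, -1/2, 0, 1/40, 0, -1/1680, 0, …
g: a_k = 2, 8, 16, 64/3, 64/3, 256/15, 512/45, 2048/315, 1024/315, …
L₀ := L_f ⊗_s L_g (sym. prod.), ord ≤ 2.
L = 17 - 8·Dx + Dx^2  (order 2).
h: a_k = 0, 6, 24, 47, 60, 1121/20, 611/15, 20047/840, 23/2, …
ICs: h(0) = 0, h′(0) = 6.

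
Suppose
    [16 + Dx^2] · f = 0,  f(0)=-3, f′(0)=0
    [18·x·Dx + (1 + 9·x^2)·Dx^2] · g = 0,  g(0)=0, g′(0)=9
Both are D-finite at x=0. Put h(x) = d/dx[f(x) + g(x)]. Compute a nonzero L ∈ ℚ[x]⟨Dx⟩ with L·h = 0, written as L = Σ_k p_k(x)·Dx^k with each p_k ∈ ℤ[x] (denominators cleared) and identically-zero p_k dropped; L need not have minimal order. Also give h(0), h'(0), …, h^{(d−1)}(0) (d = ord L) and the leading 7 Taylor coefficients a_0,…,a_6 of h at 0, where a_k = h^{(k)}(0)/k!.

f: a_k = -3, 0, 24, 0, -32, 0, 256/15, …
g: a_k = 0, 9, 0, -27, 0, 729/5, 0, …
f+g: L₀ = lclm(L_f,L_g), ord ≤ 2+2.
h₀' ⇒ L via d/dx closure of L₀.
L = (-13248·x + 181440·x^3 + 186624·x^5) + (-16 + 6048·x^2 + 66096·x^4 + 93312·x^6)·Dx + (-828·x + 11340·x^3 + 11664·x^5)·Dx^2 + (-1 + 378·x^2 + 4131·x^4 + 5832·x^6)·Dx^3  (order 3).
h: a_k = 9, 48, -81, -128, 729, 512/5, -6561, …
ICs: h(0) = 9, h′(0) = 48, h′′(0) = -162.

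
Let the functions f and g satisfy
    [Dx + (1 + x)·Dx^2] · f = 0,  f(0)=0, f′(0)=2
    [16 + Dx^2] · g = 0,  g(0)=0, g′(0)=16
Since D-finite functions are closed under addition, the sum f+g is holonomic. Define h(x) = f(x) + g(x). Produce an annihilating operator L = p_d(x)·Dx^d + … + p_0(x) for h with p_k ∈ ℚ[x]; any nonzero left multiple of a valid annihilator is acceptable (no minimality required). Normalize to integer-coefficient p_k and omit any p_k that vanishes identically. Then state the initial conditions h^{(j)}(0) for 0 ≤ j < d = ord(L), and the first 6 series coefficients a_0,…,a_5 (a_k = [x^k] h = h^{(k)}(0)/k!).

L = (176 + 256·x + 128·x^2)·Dx + (144 + 400·x + 384·x^2 + 128·x^3)·Dx^2 + (11 + 16·x + 8·x^2)·Dx^3 + (9 + 25·x + 24·x^2 + 8·x^3)·Dx^4  (order 4).
h: a_k = 0, 18, -1, -42, -1/2, 518/15, …
ICs: h(0) = 0, h′(0) = 18, h′′(0) = -2, h′′′(0) = -252.

f: a_k = 0, 2, -1, 2/3, -1/2, 2/5, …
g: a_k = 0, 16, 0, -128/3, 0, 512/15, …
Weyl lclm of L_f,L_g ⇒ L₀ (ord ≤ 4).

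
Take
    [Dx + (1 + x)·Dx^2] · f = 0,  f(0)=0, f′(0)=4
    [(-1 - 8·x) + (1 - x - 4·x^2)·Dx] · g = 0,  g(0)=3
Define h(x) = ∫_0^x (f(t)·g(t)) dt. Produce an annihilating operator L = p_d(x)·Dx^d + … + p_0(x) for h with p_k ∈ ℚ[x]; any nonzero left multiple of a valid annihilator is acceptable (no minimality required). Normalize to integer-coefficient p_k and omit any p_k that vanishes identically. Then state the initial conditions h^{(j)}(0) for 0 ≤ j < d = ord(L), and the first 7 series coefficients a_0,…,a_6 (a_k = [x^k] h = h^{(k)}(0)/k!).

f: a_k = 0, 4, -2, 4/3, -1, 4/5, -2/3, …
g: a_k = 3, 3, 15, 27, 87, 195, 543, …
Sym-product of L_f,L_g gives L₀ (≤ ord 2).
∫: right-multiply L₀ by Dx.
L = (9 + 16·x)·Dx + (1 + 19·x + 20·x^2)·Dx^2 + (-1 + 5·x^2 + 4·x^3)·Dx^3  (order 3).
h: a_k = 0, 0, 6, 2, 29/2, 79/5, 1567/30, …
ICs: h(0) = 0, h′(0) = 0, h′′(0) = 12.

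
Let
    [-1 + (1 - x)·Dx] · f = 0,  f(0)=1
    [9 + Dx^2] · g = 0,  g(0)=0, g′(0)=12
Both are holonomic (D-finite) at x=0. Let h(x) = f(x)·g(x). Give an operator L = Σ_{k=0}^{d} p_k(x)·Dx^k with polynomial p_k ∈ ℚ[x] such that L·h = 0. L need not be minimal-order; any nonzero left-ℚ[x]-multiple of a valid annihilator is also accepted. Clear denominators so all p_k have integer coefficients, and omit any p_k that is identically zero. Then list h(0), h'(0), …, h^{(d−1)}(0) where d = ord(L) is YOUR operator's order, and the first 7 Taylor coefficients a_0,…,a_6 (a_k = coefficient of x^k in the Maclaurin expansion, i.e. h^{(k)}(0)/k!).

L = (-9 + 9·x) + 2·Dx + (-1 + x)·Dx^2  (order 2).
h: a_k = 0, 12, 12, -6, -6, 21/10, 21/10, …
ICs: h(0) = 0, h′(0) = 12.

f: a_k = 1, 1, 1, 1, 1, 1, 1, …
g: a_k = 0, 12, 0, -18, 0, 81/10, 0, …
Product ⇒ symmetric product L₀, ord ≤ 2.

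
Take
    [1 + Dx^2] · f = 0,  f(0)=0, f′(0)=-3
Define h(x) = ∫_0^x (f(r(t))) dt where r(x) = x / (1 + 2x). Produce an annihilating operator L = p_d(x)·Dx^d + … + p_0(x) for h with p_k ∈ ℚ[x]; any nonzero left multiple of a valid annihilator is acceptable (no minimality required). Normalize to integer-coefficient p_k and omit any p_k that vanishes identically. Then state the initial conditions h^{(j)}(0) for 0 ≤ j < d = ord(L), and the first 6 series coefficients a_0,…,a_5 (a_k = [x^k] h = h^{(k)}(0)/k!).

L = Dx + (4 + 24·x + 48·x^2 + 32·x^3)·Dx^2 + (1 + 8·x + 24·x^2 + 32·x^3 + 16·x^4)·Dx^3  (order 3).
h: a_k = 0, 0, -3/2, 2, -23/8, 21/5, …
ICs: h(0) = 0, h′(0) = 0, h′′(0) = -3.

f: a_k = 0, -3, 0, 1/2, 0, -1/40, …
Substitute x→r, Dx→(1/r')Dx; clear ⇒ L₀.
Integrate: L := L₀·Dx.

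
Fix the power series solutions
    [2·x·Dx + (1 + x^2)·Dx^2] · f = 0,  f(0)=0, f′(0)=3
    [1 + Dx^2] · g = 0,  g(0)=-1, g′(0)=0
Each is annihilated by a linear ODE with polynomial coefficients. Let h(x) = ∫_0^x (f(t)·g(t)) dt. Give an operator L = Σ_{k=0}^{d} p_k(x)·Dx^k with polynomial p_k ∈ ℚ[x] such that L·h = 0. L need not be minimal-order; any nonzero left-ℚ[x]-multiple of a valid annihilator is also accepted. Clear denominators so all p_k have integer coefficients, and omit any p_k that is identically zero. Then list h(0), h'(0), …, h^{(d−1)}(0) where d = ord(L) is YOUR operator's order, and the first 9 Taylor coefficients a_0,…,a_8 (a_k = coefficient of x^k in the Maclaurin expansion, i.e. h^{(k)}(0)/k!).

f: a_k = 0, 3, 0, -1, 0, 3/5, 0, -3/7, 0, …
g: a_k = -1, 0, 1/2, 0, -1/24, 0, 1/720, 0, -1/40320, …
Sym-product of L_f,L_g gives L₀ (≤ ord 4).
h=∫h₀ ⇒ L = L₀·Dx.
L = (10 + 26·x^2 + 11·x^4 + 4·x^6 + x^8)·Dx + (12·x + 20·x^3 + 12·x^5 + 4·x^7)·Dx^2 + (12 + 32·x^2 + 18·x^4 + 8·x^6 + 2·x^8)·Dx^3 + (12·x + 20·x^3 + 12·x^5 + 4·x^7)·Dx^4 + (2 + 6·x^2 + 7·x^4 + 4·x^6 + x^8)·Dx^5  (order 5).
h: a_k = 0, 0, -3/2, 0, 5/8, 0, -49/240, 0, 1301/13440, …
ICs: h(0) = 0, h′(0) = 0, h′′(0) = -3, h′′′(0) = 0, h′′′′(0) = 15.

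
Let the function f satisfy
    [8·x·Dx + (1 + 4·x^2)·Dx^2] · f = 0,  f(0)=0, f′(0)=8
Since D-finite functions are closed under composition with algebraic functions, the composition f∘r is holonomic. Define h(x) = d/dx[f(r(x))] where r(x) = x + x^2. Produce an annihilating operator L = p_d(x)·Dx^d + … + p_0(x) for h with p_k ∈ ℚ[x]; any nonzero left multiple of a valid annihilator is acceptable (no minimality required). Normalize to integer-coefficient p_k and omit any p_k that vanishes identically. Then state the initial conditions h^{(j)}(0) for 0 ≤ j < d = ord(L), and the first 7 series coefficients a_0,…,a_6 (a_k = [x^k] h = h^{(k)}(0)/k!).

L = (-2 + 8·x + 32·x^2 + 48·x^3 + 24·x^4) + (1 + 2·x + 4·x^2 + 16·x^3 + 20·x^4 + 8·x^5)·Dx  (order 1).
h: a_k = 8, 16, -32, -128, -32, 704, 1280, …
ICs: h(0) = 8.

f: a_k = 0, 8, 0, -32/3, 0, 128/5, 0, …
Substitute x→r, Dx→(1/r')Dx; clear ⇒ L₀.
h₀' ⇒ L via d/dx closure of L₀.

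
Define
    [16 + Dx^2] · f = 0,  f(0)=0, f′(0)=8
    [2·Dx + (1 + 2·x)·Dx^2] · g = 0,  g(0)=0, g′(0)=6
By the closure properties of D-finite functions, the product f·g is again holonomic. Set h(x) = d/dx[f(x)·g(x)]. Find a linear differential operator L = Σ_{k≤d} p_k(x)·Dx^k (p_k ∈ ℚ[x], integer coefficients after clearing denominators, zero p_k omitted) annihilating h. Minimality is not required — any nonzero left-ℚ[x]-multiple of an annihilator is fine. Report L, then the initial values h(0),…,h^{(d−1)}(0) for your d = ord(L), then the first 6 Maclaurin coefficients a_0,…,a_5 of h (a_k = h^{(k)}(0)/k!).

f: a_k = 0, 8, 0, -64/3, 0, 256/15, …
g: a_k = 0, 6, -6, 8, -12, 96/5, …
Sym-product of L_f,L_g gives L₀ (≤ ord 4).
Derive L from L₀ (diff closure).
L = (-896 + 28672·x + 282624·x^2 + 1032192·x^3 + 1826816·x^4 + 1572864·x^5 + 524288·x^6) + (576 + 12416·x + 66560·x^2 + 153600·x^3 + 163840·x^4 + 65536·x^5)·Dx + (280 + 6592·x + 44480·x^2 + 141312·x^3 + 234496·x^4 + 196608·x^5 + 65536·x^6)·Dx^2 + (36 + 776·x + 4160·x^2 + 9600·x^3 + 10240·x^4 + 4096·x^5)·Dx^3 + (21 + 300·x + 1676·x^2 + 4800·x^3 + 7520·x^4 + 6144·x^5 + 2048·x^6)·Dx^4  (order 4).
h: a_k = 0, 96, -144, -256, 160, 512, …
ICs: h(0) = 0, h′(0) = 96, h′′(0) = -288, h′′′(0) = -1536.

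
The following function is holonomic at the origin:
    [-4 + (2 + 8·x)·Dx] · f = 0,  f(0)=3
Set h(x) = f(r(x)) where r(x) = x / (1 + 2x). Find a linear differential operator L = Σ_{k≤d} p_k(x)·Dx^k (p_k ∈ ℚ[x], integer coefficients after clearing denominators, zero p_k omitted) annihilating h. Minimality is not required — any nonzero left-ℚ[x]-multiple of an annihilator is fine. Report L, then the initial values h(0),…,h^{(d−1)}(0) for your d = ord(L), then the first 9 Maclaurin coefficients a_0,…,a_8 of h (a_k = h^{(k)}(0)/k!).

L = -2 + (1 + 8·x + 12·x^2)·Dx  (order 1).
h: a_k = 3, 6, -18, 60, -222, 900, -3924, 18072, -86670, …
ICs: h(0) = 3.

f: a_k = 3, 6, -6, 12, -30, 84, -252, 792, -2574, …
h₀=f(r): pull back L_f along r ⇒ L₀.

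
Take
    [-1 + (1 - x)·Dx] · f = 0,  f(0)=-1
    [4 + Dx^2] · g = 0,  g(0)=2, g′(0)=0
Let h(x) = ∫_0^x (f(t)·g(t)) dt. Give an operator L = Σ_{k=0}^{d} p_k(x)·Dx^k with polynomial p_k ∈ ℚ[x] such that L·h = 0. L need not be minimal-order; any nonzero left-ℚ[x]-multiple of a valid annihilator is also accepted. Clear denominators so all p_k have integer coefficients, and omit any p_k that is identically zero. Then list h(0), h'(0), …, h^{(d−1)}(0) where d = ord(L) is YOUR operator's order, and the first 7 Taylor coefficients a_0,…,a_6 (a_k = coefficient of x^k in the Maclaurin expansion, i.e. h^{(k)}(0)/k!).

L = (-4 + 4·x)·Dx + 2·Dx^2 + (-1 + x)·Dx^3  (order 3).
h: a_k = 0, -2, -1, 2/3, 1/2, 2/15, 1/9, …
ICs: h(0) = 0, h′(0) = -2, h′′(0) = -2.

f: a_k = -1, -1, -1, -1, -1, -1, -1, …
g: a_k = 2, 0, -4, 0, 4/3, 0, -8/45, …
f·g: L₀ = L_f ⊗_s L_g, ord ≤ 1·2.
∫: right-multiply L₀ by Dx.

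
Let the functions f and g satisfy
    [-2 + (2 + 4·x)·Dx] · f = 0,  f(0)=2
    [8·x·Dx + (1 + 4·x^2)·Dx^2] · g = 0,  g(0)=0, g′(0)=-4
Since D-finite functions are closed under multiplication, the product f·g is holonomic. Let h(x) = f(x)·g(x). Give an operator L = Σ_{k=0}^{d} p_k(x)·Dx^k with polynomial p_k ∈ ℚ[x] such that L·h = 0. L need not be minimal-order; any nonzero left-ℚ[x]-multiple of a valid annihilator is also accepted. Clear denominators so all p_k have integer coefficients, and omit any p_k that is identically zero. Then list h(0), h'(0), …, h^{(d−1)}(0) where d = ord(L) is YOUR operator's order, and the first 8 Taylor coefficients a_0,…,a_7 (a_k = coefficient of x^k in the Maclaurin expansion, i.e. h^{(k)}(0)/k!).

L = (3 - 8·x - 4·x^2) + (-2 + 4·x + 24·x^2 + 16·x^3)·Dx + (1 + 4·x + 8·x^2 + 16·x^3 + 16·x^4)·Dx^2  (order 2).
h: a_k = 0, -8, -8, 44/3, 20/3, -389/15, -409/15, 18853/210, …
ICs: h(0) = 0, h′(0) = -8.

f: a_k = 2, 2, -1, 1, -5/4, 7/4, -21/8, 33/8, …
g: a_k = 0, -4, 0, 16/3, 0, -64/5, 0, 256/7, …
L₀ := L_f ⊗_s L_g (sym. prod.), ord ≤ 2.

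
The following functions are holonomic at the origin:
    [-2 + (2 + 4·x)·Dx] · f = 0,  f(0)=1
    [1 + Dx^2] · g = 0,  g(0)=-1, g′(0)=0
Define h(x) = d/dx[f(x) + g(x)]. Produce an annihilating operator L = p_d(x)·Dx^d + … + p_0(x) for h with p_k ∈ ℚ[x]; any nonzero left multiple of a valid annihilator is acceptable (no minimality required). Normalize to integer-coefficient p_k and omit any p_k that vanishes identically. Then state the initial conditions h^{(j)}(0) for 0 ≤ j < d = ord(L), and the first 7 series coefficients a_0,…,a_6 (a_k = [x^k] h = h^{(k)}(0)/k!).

f: a_k = 1, 1, -1/2, 1/2, -5/8, 7/8, -21/16, …
g: a_k = -1, 0, 1/2, 0, -1/24, 0, 1/720, …
Weyl lclm of L_f,L_g ⇒ L₀ (ord ≤ 3).
Derive L from L₀ (diff closure).
L = (-4 - x - x^2) + (-1 - 3·x - 3·x^2 - 2·x^3)·Dx + (-4 - x - x^2)·Dx^2 + (-1 - 3·x - 3·x^2 - 2·x^3)·Dx^3  (order 3).
h: a_k = 1, 0, 3/2, -8/3, 35/8, -118/15, 231/16, …
ICs: h(0) = 1, h′(0) = 0, h′′(0) = 3.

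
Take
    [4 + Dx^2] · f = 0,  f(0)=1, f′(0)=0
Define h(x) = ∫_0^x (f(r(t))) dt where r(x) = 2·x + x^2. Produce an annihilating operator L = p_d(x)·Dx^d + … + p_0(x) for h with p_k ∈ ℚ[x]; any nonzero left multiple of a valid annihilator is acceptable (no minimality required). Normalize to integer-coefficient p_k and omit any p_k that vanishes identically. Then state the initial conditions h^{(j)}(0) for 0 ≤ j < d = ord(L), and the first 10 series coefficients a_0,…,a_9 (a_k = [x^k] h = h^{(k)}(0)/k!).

L = (16 + 48·x + 48·x^2 + 16·x^3)·Dx - Dx^2 + (1 + x)·Dx^3  (order 3).
h: a_k = 0, 1, 0, -8/3, -2, 26/15, 32/9, 464/315, -22/15, -5998/2835, …
ICs: h(0) = 0, h′(0) = 1, h′′(0) = 0.

f: a_k = 1, 0, -2, 0, 2/3, 0, -4/45, 0, 2/315, 0, …
h₀=f(r): pull back L_f along r ⇒ L₀.
h=∫₀ˣh₀: take L = L₀·Dx.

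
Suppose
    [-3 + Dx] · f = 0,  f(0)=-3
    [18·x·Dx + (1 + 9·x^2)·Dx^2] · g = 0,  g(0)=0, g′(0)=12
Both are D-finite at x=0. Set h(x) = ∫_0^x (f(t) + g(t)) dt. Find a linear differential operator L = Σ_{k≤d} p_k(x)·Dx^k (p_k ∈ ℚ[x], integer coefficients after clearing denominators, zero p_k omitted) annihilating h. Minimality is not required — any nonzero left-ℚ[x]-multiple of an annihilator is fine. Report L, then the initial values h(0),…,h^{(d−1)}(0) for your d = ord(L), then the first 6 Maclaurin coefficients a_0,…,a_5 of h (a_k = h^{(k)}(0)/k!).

L = (18 - 108·x - 162·x^2)·Dx^2 + (-9 + 27·x + 27·x^2 - 81·x^3)·Dx^3 + (1 + 3·x + 9·x^2 + 27·x^3)·Dx^4  (order 4).
h: a_k = 0, -3, 3/2, -9/2, -99/8, -81/40, …
ICs: h(0) = 0, h′(0) = -3, h′′(0) = 3, h′′′(0) = -27.

f: a_k = -3, -9, -27/2, -27/2, -81/8, -243/40, …
g: a_k = 0, 12, 0, -36, 0, 972/5, …
Weyl lclm of L_f,L_g ⇒ L₀ (ord ≤ 3).
Integrate: L := L₀·Dx.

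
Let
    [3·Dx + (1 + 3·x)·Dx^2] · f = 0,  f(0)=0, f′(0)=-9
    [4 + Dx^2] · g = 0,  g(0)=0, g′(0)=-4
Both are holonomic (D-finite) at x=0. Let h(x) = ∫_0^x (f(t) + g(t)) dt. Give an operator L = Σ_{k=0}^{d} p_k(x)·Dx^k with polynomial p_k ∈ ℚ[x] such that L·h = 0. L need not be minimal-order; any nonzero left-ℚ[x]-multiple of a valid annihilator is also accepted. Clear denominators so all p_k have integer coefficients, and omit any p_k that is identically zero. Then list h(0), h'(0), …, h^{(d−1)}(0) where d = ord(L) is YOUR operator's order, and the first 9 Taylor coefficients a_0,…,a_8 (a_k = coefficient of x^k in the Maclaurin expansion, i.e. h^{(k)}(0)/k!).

f: a_k = 0, -9, 27/2, -27, 243/4, -729/5, 729/2, -6561/7, 19683/8, …
g: a_k = 0, -4, 0, 8/3, 0, -8/15, 0, 16/315, 0, …
L₀ := lclm(L_f,L_g); ord L₀ ≤ 2+2.
h=∫₀ˣh₀: take L = L₀·Dx.
L = (348 + 144·x + 216·x^2)·Dx^2 + (44 + 180·x + 216·x^2 + 216·x^3)·Dx^3 + (87 + 36·x + 54·x^2)·Dx^4 + (11 + 45·x + 54·x^2 + 54·x^3)·Dx^5  (order 5).
h: a_k = 0, 0, -13/2, 9/2, -73/12, 243/20, -439/18, 729/14, -295229/2520, …
ICs: h(0) = 0, h′(0) = 0, h′′(0) = -13, h′′′(0) = 27, h′′′′(0) = -146.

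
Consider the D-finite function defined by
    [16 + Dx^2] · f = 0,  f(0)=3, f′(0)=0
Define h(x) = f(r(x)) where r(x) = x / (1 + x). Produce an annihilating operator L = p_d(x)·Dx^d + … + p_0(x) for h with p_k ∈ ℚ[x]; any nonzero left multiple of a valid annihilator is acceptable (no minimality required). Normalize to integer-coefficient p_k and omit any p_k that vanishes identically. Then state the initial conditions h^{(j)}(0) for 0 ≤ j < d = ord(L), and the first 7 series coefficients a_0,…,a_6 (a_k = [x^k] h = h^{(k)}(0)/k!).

L = 16 + (2 + 6·x + 6·x^2 + 2·x^3)·Dx + (1 + 4·x + 6·x^2 + 4·x^3 + x^4)·Dx^2  (order 2).
h: a_k = 3, 0, -24, 48, -40, -32, 2744/15, …
ICs: h(0) = 3, h′(0) = 0.

f: a_k = 3, 0, -24, 0, 32, 0, -256/15, …
Change of var in L_f (x↦r) gives L₀.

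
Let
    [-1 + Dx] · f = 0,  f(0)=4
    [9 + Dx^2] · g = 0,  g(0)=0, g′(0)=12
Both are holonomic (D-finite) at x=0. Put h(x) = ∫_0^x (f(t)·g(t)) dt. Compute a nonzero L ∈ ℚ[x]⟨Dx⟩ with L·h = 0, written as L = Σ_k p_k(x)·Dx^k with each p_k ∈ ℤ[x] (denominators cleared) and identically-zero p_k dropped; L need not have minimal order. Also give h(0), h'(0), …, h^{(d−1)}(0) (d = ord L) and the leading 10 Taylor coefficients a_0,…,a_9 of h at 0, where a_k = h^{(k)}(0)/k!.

L = 10·Dx - 2·Dx^2 + Dx^3  (order 3).
h: a_k = 0, 0, 24, 16, -12, -64/5, -4/15, 104/35, 83/105, -32/135, …
ICs: h(0) = 0, h′(0) = 0, h′′(0) = 48.

f: a_k = 4, 4, 2, 2/3, 1/6, 1/30, 1/180, 1/1260, 1/10080, 1/90720, …
g: a_k = 0, 12, 0, -18, 0, 81/10, 0, -243/140, 0, 243/1120, …
Product ⇒ symmetric product L₀, ord ≤ 2.
h=∫h₀ ⇒ L = L₀·Dx.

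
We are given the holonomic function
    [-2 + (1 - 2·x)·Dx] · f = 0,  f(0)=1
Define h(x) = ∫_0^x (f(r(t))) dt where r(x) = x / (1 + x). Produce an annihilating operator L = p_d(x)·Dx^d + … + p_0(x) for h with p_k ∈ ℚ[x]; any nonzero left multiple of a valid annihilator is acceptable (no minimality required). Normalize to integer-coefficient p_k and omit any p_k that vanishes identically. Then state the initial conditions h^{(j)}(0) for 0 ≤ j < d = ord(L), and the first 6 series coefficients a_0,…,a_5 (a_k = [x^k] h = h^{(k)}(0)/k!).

f: a_k = 1, 2, 4, 8, 16, 32, …
h₀=f(r): pull back L_f along r ⇒ L₀.
h=∫h₀ ⇒ L = L₀·Dx.
L = 2·Dx + (-1 + x^2)·Dx^2  (order 2).
h: a_k = 0, 1, 1, 2/3, 1/2, 2/5, …
ICs: h(0) = 0, h′(0) = 1.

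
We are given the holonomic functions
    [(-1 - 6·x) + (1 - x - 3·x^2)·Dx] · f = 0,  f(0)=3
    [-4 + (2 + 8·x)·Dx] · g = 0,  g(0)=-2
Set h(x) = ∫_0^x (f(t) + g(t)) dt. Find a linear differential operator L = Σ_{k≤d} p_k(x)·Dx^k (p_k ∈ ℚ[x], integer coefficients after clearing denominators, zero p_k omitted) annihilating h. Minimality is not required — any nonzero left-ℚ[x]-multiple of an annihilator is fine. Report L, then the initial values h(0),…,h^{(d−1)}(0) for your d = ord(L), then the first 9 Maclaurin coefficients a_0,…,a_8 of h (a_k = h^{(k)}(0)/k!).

L = (-20 - 120·x - 216·x^2 - 360·x^3)·Dx + (12 + 74·x + 306·x^2 + 744·x^3 + 900·x^4)·Dx^2 + (1 - 9·x - 73·x^2 - 18·x^3 + 354·x^4 + 360·x^5)·Dx^3  (order 3).
h: a_k = 0, 1, -1/2, 16/3, 13/4, 77/5, 32/3, 459/7, 123/8, …
ICs: h(0) = 0, h′(0) = 1, h′′(0) = -1.

f: a_k = 3, 3, 12, 21, 57, 120, 291, 651, 1524, …
g: a_k = -2, -4, 4, -8, 20, -56, 168, -528, 1716, …
f+g: L₀ = lclm(L_f,L_g), ord ≤ 1+1.
h=∫h₀ ⇒ L = L₀·Dx.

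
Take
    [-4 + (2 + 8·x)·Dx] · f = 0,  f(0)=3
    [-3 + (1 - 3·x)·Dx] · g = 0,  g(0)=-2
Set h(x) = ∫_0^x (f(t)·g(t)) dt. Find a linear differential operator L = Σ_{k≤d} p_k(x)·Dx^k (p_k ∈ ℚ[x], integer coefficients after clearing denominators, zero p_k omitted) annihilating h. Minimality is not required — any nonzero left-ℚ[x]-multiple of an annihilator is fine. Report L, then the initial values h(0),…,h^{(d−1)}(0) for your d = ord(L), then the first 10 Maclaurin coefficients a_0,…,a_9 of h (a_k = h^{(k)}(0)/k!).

L = (5 + 6·x)·Dx + (-1 - x + 12·x^2)·Dx^2  (order 2).
h: a_k = 0, -6, -15, -26, -129/2, -714/5, -385, -918, -10431/4, -6382, …
ICs: h(0) = 0, h′(0) = -6.

f: a_k = 3, 6, -6, 12, -30, 84, -252, 792, -2574, 8580, …
g: a_k = -2, -6, -18, -54, -162, -486, -1458, -4374, -13122, -39366, …
f·g: L₀ = L_f ⊗_s L_g, ord ≤ 1·1.
∫: right-multiply L₀ by Dx.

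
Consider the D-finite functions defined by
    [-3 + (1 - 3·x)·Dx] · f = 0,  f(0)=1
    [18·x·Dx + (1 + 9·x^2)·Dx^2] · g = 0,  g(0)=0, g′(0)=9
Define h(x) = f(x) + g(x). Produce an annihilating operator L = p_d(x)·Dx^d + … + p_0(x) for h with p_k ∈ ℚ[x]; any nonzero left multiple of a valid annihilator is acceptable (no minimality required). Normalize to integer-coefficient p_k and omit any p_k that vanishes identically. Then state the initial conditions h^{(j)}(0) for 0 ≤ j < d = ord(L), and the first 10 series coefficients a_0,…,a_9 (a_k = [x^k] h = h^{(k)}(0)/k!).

L = (-18 + 216·x + 486·x^2)·Dx + (12 - 18·x + 108·x^2 + 486·x^3)·Dx^2 + (-1 + 81·x^4)·Dx^3  (order 3).
h: a_k = 1, 12, 9, 0, 81, 1944/5, 729, 8748/7, 6561, 26244, …
ICs: h(0) = 1, h′(0) = 12, h′′(0) = 18.

f: a_k = 1, 3, 9, 27, 81, 243, 729, 2187, 6561, 19683, …
g: a_k = 0, 9, 0, -27, 0, 729/5, 0, -6561/7, 0, 6561, …
f+g: L₀ = lclm(L_f,L_g), ord ≤ 1+2.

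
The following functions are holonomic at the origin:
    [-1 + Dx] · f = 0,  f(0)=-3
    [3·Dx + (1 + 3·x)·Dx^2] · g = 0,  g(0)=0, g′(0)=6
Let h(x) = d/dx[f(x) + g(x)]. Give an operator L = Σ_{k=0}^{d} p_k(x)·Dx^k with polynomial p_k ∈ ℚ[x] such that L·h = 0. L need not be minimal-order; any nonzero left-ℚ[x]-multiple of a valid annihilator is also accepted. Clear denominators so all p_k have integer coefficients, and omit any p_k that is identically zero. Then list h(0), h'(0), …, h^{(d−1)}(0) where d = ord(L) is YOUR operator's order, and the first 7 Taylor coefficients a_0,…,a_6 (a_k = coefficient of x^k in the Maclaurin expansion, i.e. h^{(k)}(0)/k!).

L = (-21 - 9·x) + (17 - 6·x - 9·x^2)·Dx + (4 + 15·x + 9·x^2)·Dx^2  (order 2).
h: a_k = 3, -21, 105/2, -325/2, 3887/8, -58321/40, 1049759/240, …
ICs: h(0) = 3, h′(0) = -21.

f: a_k = -3, -3, -3/2, -1/2, -1/8, -1/40, -1/240, …
g: a_k = 0, 6, -9, 18, -81/2, 486/5, -243, …
h₀=f+g: left-lcm gives L₀, ord ≤ 3.
Derive L from L₀ (diff closure).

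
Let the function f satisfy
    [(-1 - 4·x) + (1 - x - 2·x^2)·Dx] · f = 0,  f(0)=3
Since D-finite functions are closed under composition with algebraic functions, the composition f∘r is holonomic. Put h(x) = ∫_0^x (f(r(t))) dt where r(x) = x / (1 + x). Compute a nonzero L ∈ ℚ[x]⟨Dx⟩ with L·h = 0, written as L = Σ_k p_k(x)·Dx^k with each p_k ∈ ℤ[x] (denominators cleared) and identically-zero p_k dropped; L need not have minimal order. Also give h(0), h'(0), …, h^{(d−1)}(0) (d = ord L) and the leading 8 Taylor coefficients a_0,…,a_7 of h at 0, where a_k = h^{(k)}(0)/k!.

L = (1 + 5·x)·Dx + (-1 - 2·x + x^2 + 2·x^3)·Dx^2  (order 2).
h: a_k = 0, 3, 3/2, 2, 0, 12/5, -2, 36/7, …
ICs: h(0) = 0, h′(0) = 3.

f: a_k = 3, 3, 9, 15, 33, 63, 129, 255, …
Substitute x→r, Dx→(1/r')Dx; clear ⇒ L₀.
h=∫₀ˣh₀: take L = L₀·Dx.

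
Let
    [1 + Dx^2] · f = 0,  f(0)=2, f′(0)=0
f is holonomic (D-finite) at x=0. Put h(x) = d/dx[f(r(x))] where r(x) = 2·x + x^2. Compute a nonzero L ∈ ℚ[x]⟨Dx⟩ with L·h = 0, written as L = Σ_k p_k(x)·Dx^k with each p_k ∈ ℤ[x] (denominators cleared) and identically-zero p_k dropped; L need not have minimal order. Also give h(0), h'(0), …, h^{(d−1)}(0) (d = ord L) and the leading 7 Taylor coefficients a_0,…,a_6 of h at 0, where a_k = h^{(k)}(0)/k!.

f: a_k = 2, 0, -1, 0, 1/12, 0, -1/360, …
Change of var in L_f (x↦r) gives L₀.
Differentiate: ansatz ord ≤ ord L₀ ⇒ L.
L = (7 + 16·x + 24·x^2 + 16·x^3 + 4·x^4) + (-3 - 3·x)·Dx + (1 + 2·x + x^2)·Dx^2  (order 2).
h: a_k = 0, -8, -12, 4/3, 40/3, 164/15, 14/15, …
ICs: h(0) = 0, h′(0) = -8.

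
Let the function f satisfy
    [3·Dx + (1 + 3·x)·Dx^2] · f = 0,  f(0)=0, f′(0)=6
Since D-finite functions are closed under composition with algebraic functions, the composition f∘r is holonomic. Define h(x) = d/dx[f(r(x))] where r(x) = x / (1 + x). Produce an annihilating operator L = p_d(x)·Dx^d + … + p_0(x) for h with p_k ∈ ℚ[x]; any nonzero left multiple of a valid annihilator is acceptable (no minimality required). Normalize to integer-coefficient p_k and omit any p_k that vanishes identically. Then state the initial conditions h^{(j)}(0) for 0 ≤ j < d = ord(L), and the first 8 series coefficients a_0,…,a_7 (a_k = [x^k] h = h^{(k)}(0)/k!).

L = (5 + 8·x) + (1 + 5·x + 4·x^2)·Dx  (order 1).
h: a_k = 6, -30, 126, -510, 2046, -8190, 32766, -131070, …
ICs: h(0) = 6.

f: a_k = 0, 6, -9, 18, -81/2, 486/5, -243, 4374/7, …
Change of var in L_f (x↦r) gives L₀.
Differentiate: ansatz ord ≤ ord L₀ ⇒ L.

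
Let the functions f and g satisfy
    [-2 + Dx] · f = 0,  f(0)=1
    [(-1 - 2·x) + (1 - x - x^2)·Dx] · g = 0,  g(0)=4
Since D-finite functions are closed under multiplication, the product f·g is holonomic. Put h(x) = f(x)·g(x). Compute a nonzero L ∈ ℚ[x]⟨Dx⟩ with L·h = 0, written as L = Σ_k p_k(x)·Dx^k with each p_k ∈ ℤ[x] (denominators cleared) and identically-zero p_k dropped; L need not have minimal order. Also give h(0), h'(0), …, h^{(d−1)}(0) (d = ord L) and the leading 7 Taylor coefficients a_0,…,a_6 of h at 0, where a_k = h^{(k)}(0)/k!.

f: a_k = 1, 2, 2, 4/3, 2/3, 4/15, 4/45, …
g: a_k = 4, 4, 8, 12, 20, 32, 52, …
Product ⇒ symmetric product L₀, ord ≤ 1.
L = (3 - 2·x^2) + (-1 + x + x^2)·Dx  (order 1).
h: a_k = 4, 12, 24, 124/3, 68, 552/5, 8044/45, …
ICs: h(0) = 4.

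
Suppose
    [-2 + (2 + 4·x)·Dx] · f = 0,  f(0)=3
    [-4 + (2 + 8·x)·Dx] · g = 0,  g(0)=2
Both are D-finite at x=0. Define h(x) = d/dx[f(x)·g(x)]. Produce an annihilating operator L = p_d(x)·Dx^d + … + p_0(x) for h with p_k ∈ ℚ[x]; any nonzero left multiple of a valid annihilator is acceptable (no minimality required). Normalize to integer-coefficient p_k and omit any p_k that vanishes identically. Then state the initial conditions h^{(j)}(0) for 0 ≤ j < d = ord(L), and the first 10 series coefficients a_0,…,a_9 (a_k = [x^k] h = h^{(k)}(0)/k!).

L = -1 + (-3 - 26·x - 72·x^2 - 64·x^3)·Dx  (order 1).
h: a_k = 18, -6, 27, -111, 1755/4, -6813/4, 52479/8, -201543/8, 6190587/64, -23793585/64, …
ICs: h(0) = 18.

f: a_k = 3, 3, -3/2, 3/2, -15/8, 21/8, -63/16, 99/16, -1287/128, 2145/128, …
g: a_k = 2, 4, -4, 8, -20, 56, -168, 528, -1716, 5720, …
f·g: L₀ = L_f ⊗_s L_g, ord ≤ 1·1.
h=h₀': d/dx-closure on L₀ ⇒ L.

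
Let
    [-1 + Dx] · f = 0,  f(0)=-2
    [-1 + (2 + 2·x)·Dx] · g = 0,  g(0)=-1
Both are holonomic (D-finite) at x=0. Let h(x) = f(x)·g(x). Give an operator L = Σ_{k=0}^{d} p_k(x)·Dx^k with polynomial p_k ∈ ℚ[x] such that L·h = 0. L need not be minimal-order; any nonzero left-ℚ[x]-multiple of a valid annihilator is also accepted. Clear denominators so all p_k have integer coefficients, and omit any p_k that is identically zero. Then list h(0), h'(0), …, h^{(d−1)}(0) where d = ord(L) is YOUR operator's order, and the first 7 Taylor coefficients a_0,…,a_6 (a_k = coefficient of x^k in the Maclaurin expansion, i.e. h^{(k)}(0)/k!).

f: a_k = -2, -2, -1, -1/3, -1/12, -1/60, -1/360, …
g: a_k = -1, -1/2, 1/8, -1/16, 5/128, -7/256, 21/1024, …
Sym-product of L_f,L_g gives L₀ (≤ ord 1).
L = (-3 - 2·x) + (2 + 2·x)·Dx  (order 1).
h: a_k = 2, 3, 7/4, 17/24, 11/64, 107/1920, -89/23040, …
ICs: h(0) = 2.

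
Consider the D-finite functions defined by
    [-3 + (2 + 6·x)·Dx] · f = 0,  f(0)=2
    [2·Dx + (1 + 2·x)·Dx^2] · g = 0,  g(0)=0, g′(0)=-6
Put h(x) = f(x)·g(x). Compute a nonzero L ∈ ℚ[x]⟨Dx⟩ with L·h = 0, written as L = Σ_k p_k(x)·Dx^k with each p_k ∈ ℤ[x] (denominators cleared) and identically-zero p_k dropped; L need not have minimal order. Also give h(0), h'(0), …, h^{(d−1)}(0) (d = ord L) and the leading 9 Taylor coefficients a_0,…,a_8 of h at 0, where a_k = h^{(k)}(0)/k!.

f: a_k = 2, 3, -9/4, 27/8, -405/64, 1701/128, -15309/512, 72171/1024, -2814669/16384, …
g: a_k = 0, -6, 6, -8, 12, -96/5, 32, -384/7, 96, …
L₀ := L_f ⊗_s L_g (sym. prod.), ord ≤ 2.
L = (15 + 18·x) + (-4 - 12·x)·Dx + (4 + 32·x + 84·x^2 + 72·x^3)·Dx^2  (order 2).
h: a_k = 0, -12, -6, 31/2, -135/4, 11811/160, -52897/320, 3402537/8960, -16018701/17920, …
ICs: h(0) = 0, h′(0) = -12.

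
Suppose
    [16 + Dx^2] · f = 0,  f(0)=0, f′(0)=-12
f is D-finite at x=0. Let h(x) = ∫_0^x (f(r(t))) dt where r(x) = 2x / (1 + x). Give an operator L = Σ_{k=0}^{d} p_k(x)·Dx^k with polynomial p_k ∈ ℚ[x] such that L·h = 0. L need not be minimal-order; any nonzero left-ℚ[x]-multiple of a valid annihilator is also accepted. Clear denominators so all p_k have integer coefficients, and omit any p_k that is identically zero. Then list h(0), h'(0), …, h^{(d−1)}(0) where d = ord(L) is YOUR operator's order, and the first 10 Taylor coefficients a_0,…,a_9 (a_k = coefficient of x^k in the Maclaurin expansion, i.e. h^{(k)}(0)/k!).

L = 64·Dx + (2 + 6·x + 6·x^2 + 2·x^3)·Dx^2 + (1 + 4·x + 6·x^2 + 4·x^3 + x^4)·Dx^3  (order 3).
h: a_k = 0, 0, -12, 8, 58, -744/5, 1732/15, 1560/7, -94811/105, 218728/135, …
ICs: h(0) = 0, h′(0) = 0, h′′(0) = -24.

f: a_k = 0, -12, 0, 32, 0, -128/5, 0, 1024/105, 0, -2048/945, …
L₀ from L_f via x↦r, Dx↦r'^{-1}Dx.
Integrate: L := L₀·Dx.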